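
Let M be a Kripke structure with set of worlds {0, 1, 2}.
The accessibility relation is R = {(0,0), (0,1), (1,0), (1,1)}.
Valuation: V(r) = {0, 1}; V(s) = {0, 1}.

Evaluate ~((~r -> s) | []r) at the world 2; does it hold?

No

At 2: (~r -> s) | []r is true, so ~((~r -> s) | []r) is false.
  At 2: ~r -> s is false, []r is true, so (~r -> s) | []r is true.
    At 2: no accessible worlds, so []r holds vacuously.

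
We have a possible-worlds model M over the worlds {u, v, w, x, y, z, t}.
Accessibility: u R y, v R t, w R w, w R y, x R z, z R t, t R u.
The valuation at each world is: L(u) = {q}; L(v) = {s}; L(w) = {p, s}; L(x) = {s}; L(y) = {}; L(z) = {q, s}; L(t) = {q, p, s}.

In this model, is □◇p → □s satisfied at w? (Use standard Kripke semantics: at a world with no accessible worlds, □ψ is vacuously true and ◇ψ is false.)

Yes

Recall that □ψ holds at a world iff ψ holds at every accessible world, and ◇ψ holds iff ψ holds at some accessible world.
At w: □◇p is false, □s is false, so □◇p → □s is true.
  At w: □◇p requires ◇p at every successor {w, y}.
    ◇p fails at y, so □◇p is false at w.
      At y: no accessible worlds, so ◇p is false.
  At w: □s requires s at every successor {w, y}.
    s fails at y, so □s is false at w.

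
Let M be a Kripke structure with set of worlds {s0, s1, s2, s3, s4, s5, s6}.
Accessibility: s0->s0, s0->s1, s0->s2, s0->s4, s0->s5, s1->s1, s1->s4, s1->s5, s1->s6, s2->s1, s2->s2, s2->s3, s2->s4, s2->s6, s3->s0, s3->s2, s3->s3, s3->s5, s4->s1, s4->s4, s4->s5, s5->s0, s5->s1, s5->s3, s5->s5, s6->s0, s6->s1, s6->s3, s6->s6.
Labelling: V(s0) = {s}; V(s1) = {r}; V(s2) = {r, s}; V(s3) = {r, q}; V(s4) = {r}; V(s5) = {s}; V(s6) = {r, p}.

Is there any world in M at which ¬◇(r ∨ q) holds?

No

Recall that ◇ψ holds at a world iff ψ holds at some accessible world.
Let φ = ¬◇(r ∨ q). Evaluate φ at each world:
  s0 (successors {s0, s1, s2, s4, s5}): φ is false.
  s1 (successors {s1, s4, s5, s6}): φ is false.
  s2 (successors {s1, s2, s3, s4, s6}): φ is false.
  s3 (successors {s0, s2, s3, s5}): φ is false.
  s4 (successors {s1, s4, s5}): φ is false.
  s5 (successors {s0, s1, s3, s5}): φ is false.
  s6 (successors {s0, s1, s3, s6}): φ is false.
For instance, at s0:
  At s0: ◇(r ∨ q) is true, so ¬◇(r ∨ q) is false.
    At s0: ◇(r ∨ q) requires r ∨ q at some successor in {s0, s1, s2, s4, s5}.
      r ∨ q holds at s1, so ◇(r ∨ q) is true at s0.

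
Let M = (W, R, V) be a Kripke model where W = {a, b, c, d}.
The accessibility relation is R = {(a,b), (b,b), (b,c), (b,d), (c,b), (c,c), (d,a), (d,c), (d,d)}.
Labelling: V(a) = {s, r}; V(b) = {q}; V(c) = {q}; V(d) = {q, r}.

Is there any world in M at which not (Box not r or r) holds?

Yes

Let φ = not (Box not r or r). Evaluate φ at each world:
  a (successors {b}): φ is false.
  b (successors {b, c, d}): φ is true.
  c (successors {b, c}): φ is false.
  d (successors {a, c, d}): φ is false.
Detail at b (witness):
  At b: Box not r or r is false, so not (Box not r or r) is true.
    At b: Box not r is false, r is false, so Box not r or r is false.
      At b: Box not r requires not r at every successor {b, c, d}.
        not r fails at d, so Box not r is false at b.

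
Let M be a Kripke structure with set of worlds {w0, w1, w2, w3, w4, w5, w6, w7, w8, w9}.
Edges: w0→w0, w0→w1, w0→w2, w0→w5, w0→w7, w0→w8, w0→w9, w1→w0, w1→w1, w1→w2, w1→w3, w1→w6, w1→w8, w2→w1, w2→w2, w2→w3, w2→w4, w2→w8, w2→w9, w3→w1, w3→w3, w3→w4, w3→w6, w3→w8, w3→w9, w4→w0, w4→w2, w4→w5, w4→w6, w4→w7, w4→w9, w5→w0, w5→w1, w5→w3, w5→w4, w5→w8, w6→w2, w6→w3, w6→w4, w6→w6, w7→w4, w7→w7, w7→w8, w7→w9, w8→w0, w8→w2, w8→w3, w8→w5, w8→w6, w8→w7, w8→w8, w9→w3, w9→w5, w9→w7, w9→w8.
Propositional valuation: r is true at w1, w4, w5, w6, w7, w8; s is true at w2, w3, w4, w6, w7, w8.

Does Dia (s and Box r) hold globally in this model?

No

Let φ = Dia (s and Box r). Evaluate φ at each world:
  w0 (successors {w0, w1, w2, w5, w7, w8, w9}): φ is false.
  w1 (successors {w0, w1, w2, w3, w6, w8}): φ is false.
  w2 (successors {w1, w2, w3, w4, w8, w9}): φ is false.
  w3 (successors {w1, w3, w4, w6, w8, w9}): φ is false.
  w4 (successors {w0, w2, w5, w6, w7, w9}): φ is false.
  w5 (successors {w0, w1, w3, w4, w8}): φ is false.
  w6 (successors {w2, w3, w4, w6}): φ is false.
  w7 (successors {w4, w7, w8, w9}): φ is false.
  w8 (successors {w0, w2, w3, w5, w6, w7, w8}): φ is false.
  w9 (successors {w3, w5, w7, w8}): φ is false.
Detail at w0 (counterexample):
  At w0: Dia (s and Box r) requires s and Box r at some successor in {w0, w1, w2, w5, w7, w8, w9}.
    At w0: s and Box r is false.
    At w1: s and Box r is false.
    At w2: s and Box r is false.
    At w5: s and Box r is false.
    At w7: s and Box r is false.
    At w8: s and Box r is false.
    At w9: s and Box r is false.
  So Dia (s and Box r) is false at w0.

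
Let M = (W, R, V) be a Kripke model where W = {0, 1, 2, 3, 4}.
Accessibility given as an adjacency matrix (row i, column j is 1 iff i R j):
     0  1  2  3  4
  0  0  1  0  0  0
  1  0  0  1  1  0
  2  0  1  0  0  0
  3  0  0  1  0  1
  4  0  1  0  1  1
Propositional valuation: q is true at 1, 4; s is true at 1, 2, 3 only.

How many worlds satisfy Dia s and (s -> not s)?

Let φ = Dia s and (s -> not s). Evaluate φ at each world:
  0 (successors {1}): φ is true.
  1 (successors {2, 3}): φ is false.
  2 (successors {1}): φ is false.
  3 (successors {2, 4}): φ is false.
  4 (successors {1, 3, 4}): φ is true.
For instance, at 0:
  At 0: Dia s is true, s -> not s is true, so Dia s and (s -> not s) is true.
    At 0: Dia s requires s at some successor in {1}.
      s holds at 1, so Dia s is true at 0.
Satisfying worlds: {0, 4}

2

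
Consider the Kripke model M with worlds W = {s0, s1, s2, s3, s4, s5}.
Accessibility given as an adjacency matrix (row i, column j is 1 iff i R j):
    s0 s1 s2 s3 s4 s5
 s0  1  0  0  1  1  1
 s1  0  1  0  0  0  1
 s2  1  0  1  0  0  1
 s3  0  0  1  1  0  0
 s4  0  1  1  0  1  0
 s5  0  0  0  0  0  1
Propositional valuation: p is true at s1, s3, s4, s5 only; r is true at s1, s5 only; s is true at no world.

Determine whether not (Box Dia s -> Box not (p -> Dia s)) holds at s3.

No

At s3: Box Dia s -> Box not (p -> Dia s) is true, so not (Box Dia s -> Box not (p -> Dia s)) is false.
  At s3: Box Dia s is false, Box not (p -> Dia s) is false, so Box Dia s -> Box not (p -> Dia s) is true.
    At s3: Box Dia s requires Dia s at every successor {s2, s3}.
      Dia s fails at s2, so Box Dia s is false at s3.
    At s3: Box not (p -> Dia s) requires not (p -> Dia s) at every successor {s2, s3}.
      not (p -> Dia s) fails at s2, so Box not (p -> Dia s) is false at s3.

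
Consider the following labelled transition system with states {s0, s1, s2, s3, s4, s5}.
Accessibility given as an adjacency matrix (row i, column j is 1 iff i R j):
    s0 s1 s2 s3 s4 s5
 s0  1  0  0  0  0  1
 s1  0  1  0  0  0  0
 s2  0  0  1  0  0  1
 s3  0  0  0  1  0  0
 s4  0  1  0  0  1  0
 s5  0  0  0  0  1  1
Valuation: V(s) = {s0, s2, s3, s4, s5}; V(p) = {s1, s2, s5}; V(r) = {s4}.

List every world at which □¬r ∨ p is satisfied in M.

Let φ = □¬r ∨ p. Evaluate φ at each world:
  s0 (successors {s0, s5}): φ is true.
  s1 (successors {s1}): φ is true.
  s2 (successors {s2, s5}): φ is true.
  s3 (successors {s3}): φ is true.
  s4 (successors {s1, s4}): φ is false.
  s5 (successors {s4, s5}): φ is true.
For instance, at s0:
  At s0: □¬r is true, p is false, so □¬r ∨ p is true.
    At s0: □¬r requires ¬r at every successor {s0, s5}.
      At s0: ¬r is true.
      At s5: ¬r is true.
    So □¬r is true at s0.
Satisfying worlds: {s0, s1, s2, s3, s5}

s0, s1, s2, s3, s5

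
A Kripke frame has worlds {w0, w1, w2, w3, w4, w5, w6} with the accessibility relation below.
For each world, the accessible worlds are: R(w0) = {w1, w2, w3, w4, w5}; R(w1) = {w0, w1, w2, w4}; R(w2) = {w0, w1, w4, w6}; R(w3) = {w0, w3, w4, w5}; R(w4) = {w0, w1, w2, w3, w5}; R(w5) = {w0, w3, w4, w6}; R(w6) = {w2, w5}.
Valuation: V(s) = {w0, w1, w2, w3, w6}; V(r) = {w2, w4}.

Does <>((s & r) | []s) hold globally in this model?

Let φ = <>((s & r) | []s). Evaluate φ at each world:
  w0 (successors {w1, w2, w3, w4, w5}): φ is true.
  w1 (successors {w0, w1, w2, w4}): φ is true.
  w2 (successors {w0, w1, w4, w6}): φ is false.
  w3 (successors {w0, w3, w4, w5}): φ is false.
  w4 (successors {w0, w1, w2, w3, w5}): φ is true.
  w5 (successors {w0, w3, w4, w6}): φ is false.
  w6 (successors {w2, w5}): φ is true.
Detail at w2 (counterexample):
  At w2: <>((s & r) | []s) requires (s & r) | []s at some successor in {w0, w1, w4, w6}.
    At w0: (s & r) | []s is false.
    At w1: (s & r) | []s is false.
    At w4: (s & r) | []s is false.
    At w6: (s & r) | []s is false.
  So <>((s & r) | []s) is false at w2.

No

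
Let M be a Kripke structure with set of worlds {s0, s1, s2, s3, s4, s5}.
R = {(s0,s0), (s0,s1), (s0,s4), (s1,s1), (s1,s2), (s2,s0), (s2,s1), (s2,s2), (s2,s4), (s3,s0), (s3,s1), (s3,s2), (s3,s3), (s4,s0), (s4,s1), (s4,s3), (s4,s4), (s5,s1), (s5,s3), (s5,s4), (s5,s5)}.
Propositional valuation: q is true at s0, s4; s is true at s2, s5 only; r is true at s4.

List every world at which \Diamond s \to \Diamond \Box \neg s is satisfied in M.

Let φ = \Diamond s \to \Diamond \Box \neg s. Evaluate φ at each world:
  s0 (successors {s0, s1, s4}): φ is true.
  s1 (successors {s1, s2}): φ is false.
  s2 (successors {s0, s1, s2, s4}): φ is true.
  s3 (successors {s0, s1, s2, s3}): φ is true.
  s4 (successors {s0, s1, s3, s4}): φ is true.
  s5 (successors {s1, s3, s4, s5}): φ is true.
For instance, at s1:
  At s1: \Diamond s is true, \Diamond \Box \neg s is false, so \Diamond s \to \Diamond \Box \neg s is false.
    At s1: \Diamond s requires s at some successor in {s1, s2}.
      s holds at s2, so \Diamond s is true at s1.
    At s1: \Diamond \Box \neg s requires \Box \neg s at some successor in {s1, s2}.
      At s1: \Box \neg s is false.
      At s2: \Box \neg s is false.
    So \Diamond \Box \neg s is false at s1.
Satisfying worlds: {s0, s2, s3, s4, s5}

s0, s2, s3, s4, s5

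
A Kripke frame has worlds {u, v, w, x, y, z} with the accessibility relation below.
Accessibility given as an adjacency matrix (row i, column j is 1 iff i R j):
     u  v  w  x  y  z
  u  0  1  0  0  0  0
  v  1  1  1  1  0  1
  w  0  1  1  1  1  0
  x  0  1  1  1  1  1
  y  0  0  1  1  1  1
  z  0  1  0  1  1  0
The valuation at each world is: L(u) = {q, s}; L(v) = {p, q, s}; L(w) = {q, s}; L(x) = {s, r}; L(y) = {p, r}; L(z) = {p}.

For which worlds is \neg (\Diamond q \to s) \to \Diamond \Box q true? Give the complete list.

Let φ = \neg (\Diamond q \to s) \to \Diamond \Box q. Evaluate φ at each world:
  u (successors {v}): φ is true.
  v (successors {u, v, w, x, z}): φ is true.
  w (successors {v, w, x, y}): φ is true.
  x (successors {v, w, x, y, z}): φ is true.
  y (successors {w, x, y, z}): φ is false.
  z (successors {v, x, y}): φ is false.
For instance, at z:
  At z: \neg (\Diamond q \to s) is true, \Diamond \Box q is false, so \neg (\Diamond q \to s) \to \Diamond \Box q is false.
    At z: \Diamond q \to s is false, so \neg (\Diamond q \to s) is true.
      At z: \Diamond q is true, s is false, so \Diamond q \to s is false.
    At z: \Diamond \Box q requires \Box q at some successor in {v, x, y}.
      At v: \Box q is false.
      At x: \Box q is false.
      At y: \Box q is false.
    So \Diamond \Box q is false at z.
Satisfying worlds: {u, v, w, x}

u, v, w, x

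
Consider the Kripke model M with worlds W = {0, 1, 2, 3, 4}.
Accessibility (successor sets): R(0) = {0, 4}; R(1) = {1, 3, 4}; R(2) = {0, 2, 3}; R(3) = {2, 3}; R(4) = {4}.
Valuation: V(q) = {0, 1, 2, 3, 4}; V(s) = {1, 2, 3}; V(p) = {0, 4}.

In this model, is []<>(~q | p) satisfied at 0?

Yes

At 0: []<>(~q | p) requires <>(~q | p) at every successor {0, 4}.
    At 0: <>(~q | p) requires ~q | p at some successor in {0, 4}.
      ~q | p holds at 0, so <>(~q | p) is true at 0.
    At 4: <>(~q | p) requires ~q | p at some successor in {4}.
      ~q | p holds at 4, so <>(~q | p) is true at 4.
So []<>(~q | p) is true at 0.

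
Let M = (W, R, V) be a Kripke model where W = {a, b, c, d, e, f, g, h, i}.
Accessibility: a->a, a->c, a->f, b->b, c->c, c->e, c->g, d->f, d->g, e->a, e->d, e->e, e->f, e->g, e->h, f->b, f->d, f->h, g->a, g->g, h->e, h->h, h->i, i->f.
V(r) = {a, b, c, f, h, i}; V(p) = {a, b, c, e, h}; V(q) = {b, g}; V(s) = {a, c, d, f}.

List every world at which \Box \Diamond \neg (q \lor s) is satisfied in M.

i

Let φ = \Box \Diamond \neg (q \lor s). Evaluate φ at each world:
  a (successors {a, c, f}): φ is false.
  b (successors {b}): φ is false.
  c (successors {c, e, g}): φ is false.
  d (successors {f, g}): φ is false.
  e (successors {a, d, e, f, g, h}): φ is false.
  f (successors {b, d, h}): φ is false.
  g (successors {a, g}): φ is false.
  h (successors {e, h, i}): φ is false.
  i (successors {f}): φ is true.
For instance, at f:
  At f: \Box \Diamond \neg (q \lor s) requires \Diamond \neg (q \lor s) at every successor {b, d, h}.
    \Diamond \neg (q \lor s) fails at b, so \Box \Diamond \neg (q \lor s) is false at f.
      At b: \Diamond \neg (q \lor s) requires \neg (q \lor s) at some successor in {b}.
        At b: \neg (q \lor s) is false.
      So \Diamond \neg (q \lor s) is false at b.
Satisfying worlds: {i}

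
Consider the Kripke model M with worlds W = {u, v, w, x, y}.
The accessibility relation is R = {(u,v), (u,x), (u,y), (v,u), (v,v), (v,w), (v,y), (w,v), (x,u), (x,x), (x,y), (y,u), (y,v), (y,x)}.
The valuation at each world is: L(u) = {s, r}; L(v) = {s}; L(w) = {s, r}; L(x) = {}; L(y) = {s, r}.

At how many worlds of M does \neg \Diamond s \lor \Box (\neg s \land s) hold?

0

Recall that \Box ψ holds at a world iff ψ holds at every accessible world, and \Diamond ψ holds iff ψ holds at some accessible world.
Let φ = \neg \Diamond s \lor \Box (\neg s \land s). Evaluate φ at each world:
  u (successors {v, x, y}): φ is false.
  v (successors {u, v, w, y}): φ is false.
  w (successors {v}): φ is false.
  x (successors {u, x, y}): φ is false.
  y (successors {u, v, x}): φ is false.
For instance, at x:
  At x: \neg \Diamond s is false, \Box (\neg s \land s) is false, so \neg \Diamond s \lor \Box (\neg s \land s) is false.
    At x: \Diamond s is true, so \neg \Diamond s is false.
      At x: \Diamond s requires s at some successor in {u, x, y}.
        s holds at u, so \Diamond s is true at x.
    At x: \Box (\neg s \land s) requires \neg s \land s at every successor {u, x, y}.
      \neg s \land s fails at u, so \Box (\neg s \land s) is false at x.
Satisfying worlds: none.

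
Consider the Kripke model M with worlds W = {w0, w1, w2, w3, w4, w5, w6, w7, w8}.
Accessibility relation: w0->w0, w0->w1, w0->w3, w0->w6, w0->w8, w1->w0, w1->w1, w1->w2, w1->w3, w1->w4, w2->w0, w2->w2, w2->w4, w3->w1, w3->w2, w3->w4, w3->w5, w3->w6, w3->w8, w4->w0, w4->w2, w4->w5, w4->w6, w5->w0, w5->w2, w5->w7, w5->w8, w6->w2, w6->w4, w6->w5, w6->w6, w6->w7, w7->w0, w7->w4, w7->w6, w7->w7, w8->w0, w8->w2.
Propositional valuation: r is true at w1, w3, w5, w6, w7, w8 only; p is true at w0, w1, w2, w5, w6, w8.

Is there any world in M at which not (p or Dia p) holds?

Let φ = not (p or Dia p). Evaluate φ at each world:
  w0 (successors {w0, w1, w3, w6, w8}): φ is false.
  w1 (successors {w0, w1, w2, w3, w4}): φ is false.
  w2 (successors {w0, w2, w4}): φ is false.
  w3 (successors {w1, w2, w4, w5, w6, w8}): φ is false.
  w4 (successors {w0, w2, w5, w6}): φ is false.
  w5 (successors {w0, w2, w7, w8}): φ is false.
  w6 (successors {w2, w4, w5, w6, w7}): φ is false.
  w7 (successors {w0, w4, w6, w7}): φ is false.
  w8 (successors {w0, w2}): φ is false.
For instance, at w8:
  At w8: p or Dia p is true, so not (p or Dia p) is false.
    At w8: p is true, Dia p is true, so p or Dia p is true.
      At w8: Dia p requires p at some successor in {w0, w2}.
        p holds at w0, so Dia p is true at w8.

No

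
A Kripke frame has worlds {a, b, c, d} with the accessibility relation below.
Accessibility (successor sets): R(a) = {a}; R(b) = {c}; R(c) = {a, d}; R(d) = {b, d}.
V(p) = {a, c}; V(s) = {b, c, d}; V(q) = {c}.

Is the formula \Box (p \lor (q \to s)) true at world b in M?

Yes

At b: \Box (p \lor (q \to s)) requires p \lor (q \to s) at every successor {c}.
  At c: p \lor (q \to s) is true.
So \Box (p \lor (q \to s)) is true at b.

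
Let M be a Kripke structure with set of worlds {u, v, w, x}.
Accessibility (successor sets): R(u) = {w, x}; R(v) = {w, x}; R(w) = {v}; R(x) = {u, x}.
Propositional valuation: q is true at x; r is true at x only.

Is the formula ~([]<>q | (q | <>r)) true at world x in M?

No

At x: []<>q | (q | <>r) is true, so ~([]<>q | (q | <>r)) is false.
  At x: []<>q is true, q | <>r is true, so []<>q | (q | <>r) is true.
    At x: []<>q requires <>q at every successor {u, x}.
      At u: <>q is true.
      At x: <>q is true.
    So []<>q is true at x.
    At x: q is true, <>r is true, so q | <>r is true.
      At x: <>r requires r at some successor in {u, x}.
        r holds at x, so <>r is true at x.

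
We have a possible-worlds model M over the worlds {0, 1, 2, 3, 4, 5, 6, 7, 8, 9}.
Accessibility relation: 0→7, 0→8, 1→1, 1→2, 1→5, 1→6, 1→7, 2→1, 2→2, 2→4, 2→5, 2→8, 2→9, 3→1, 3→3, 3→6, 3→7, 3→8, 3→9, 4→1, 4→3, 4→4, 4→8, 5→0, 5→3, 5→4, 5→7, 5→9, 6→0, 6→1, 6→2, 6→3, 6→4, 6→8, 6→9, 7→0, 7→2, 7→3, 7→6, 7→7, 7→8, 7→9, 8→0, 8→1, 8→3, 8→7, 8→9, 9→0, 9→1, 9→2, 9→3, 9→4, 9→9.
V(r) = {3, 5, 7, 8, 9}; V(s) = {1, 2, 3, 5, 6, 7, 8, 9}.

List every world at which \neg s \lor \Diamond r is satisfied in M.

0, 1, 2, 3, 4, 5, 6, 7, 8, 9

Let φ = \neg s \lor \Diamond r. Evaluate φ at each world:
  0 (successors {7, 8}): φ is true.
  1 (successors {1, 2, 5, 6, 7}): φ is true.
  2 (successors {1, 2, 4, 5, 8, 9}): φ is true.
  3 (successors {1, 3, 6, 7, 8, 9}): φ is true.
  4 (successors {1, 3, 4, 8}): φ is true.
  5 (successors {0, 3, 4, 7, 9}): φ is true.
  6 (successors {0, 1, 2, 3, 4, 8, 9}): φ is true.
  7 (successors {0, 2, 3, 6, 7, 8, 9}): φ is true.
  8 (successors {0, 1, 3, 7, 9}): φ is true.
  9 (successors {0, 1, 2, 3, 4, 9}): φ is true.
For instance, at 8:
  At 8: \neg s is false, \Diamond r is true, so \neg s \lor \Diamond r is true.
    At 8: \Diamond r requires r at some successor in {0, 1, 3, 7, 9}.
      r holds at 3, so \Diamond r is true at 8.
Satisfying worlds: {0, 1, 2, 3, 4, 5, 6, 7, 8, 9}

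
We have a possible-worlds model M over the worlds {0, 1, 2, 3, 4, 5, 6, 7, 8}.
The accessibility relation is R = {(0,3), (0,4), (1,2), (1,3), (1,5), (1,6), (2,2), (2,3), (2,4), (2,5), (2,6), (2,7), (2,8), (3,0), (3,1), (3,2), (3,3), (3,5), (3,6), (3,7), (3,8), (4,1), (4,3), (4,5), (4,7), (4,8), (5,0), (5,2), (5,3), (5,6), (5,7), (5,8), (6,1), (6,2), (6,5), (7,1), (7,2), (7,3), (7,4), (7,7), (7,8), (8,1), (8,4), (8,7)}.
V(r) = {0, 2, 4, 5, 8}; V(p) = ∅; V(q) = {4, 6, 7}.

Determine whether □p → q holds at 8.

Yes

At 8: □p is false, q is false, so □p → q is true.
  At 8: □p requires p at every successor {1, 4, 7}.
    p fails at 1, so □p is false at 8.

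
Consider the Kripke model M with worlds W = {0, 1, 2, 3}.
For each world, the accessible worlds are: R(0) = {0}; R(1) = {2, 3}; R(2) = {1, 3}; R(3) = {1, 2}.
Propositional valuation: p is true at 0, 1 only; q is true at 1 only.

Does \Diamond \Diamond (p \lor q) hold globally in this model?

Yes

Let φ = \Diamond \Diamond (p \lor q). Evaluate φ at each world:
  0 (successors {0}): φ is true.
  1 (successors {2, 3}): φ is true.
  2 (successors {1, 3}): φ is true.
  3 (successors {1, 2}): φ is true.
For instance, at 0:
  At 0: \Diamond \Diamond (p \lor q) requires \Diamond (p \lor q) at some successor in {0}.
    \Diamond (p \lor q) holds at 0, so \Diamond \Diamond (p \lor q) is true at 0.
      At 0: \Diamond (p \lor q) requires p \lor q at some successor in {0}.
        p \lor q holds at 0, so \Diamond (p \lor q) is true at 0.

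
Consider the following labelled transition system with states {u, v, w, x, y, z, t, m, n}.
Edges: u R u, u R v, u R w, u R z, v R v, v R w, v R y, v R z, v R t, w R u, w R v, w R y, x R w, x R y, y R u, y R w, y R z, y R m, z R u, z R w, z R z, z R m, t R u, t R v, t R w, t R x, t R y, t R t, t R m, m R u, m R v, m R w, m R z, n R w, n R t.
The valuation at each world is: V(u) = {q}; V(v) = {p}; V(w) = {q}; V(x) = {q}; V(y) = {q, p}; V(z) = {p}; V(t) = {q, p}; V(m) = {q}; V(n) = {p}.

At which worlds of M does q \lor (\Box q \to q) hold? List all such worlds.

Recall that \Box ψ holds at a world iff ψ holds at every accessible world, and \Diamond ψ holds iff ψ holds at some accessible world.
Let φ = q \lor (\Box q \to q). Evaluate φ at each world:
  u (successors {u, v, w, z}): φ is true.
  v (successors {v, w, y, z, t}): φ is true.
  w (successors {u, v, y}): φ is true.
  x (successors {w, y}): φ is true.
  y (successors {u, w, z, m}): φ is true.
  z (successors {u, w, z, m}): φ is true.
  t (successors {u, v, w, x, y, t, m}): φ is true.
  m (successors {u, v, w, z}): φ is true.
  n (successors {w, t}): φ is false.
For instance, at m:
  At m: q is true, \Box q \to q is true, so q \lor (\Box q \to q) is true.
    At m: \Box q is false, q is true, so \Box q \to q is true.
      At m: \Box q requires q at every successor {u, v, w, z}.
        q fails at v, so \Box q is false at m.
Satisfying worlds: {u, v, w, x, y, z, t, m}

u, v, w, x, y, z, t, m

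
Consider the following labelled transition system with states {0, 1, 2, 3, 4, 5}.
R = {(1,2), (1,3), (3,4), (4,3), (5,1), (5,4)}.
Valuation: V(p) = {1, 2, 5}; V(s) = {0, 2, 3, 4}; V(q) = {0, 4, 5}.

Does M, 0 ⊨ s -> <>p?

No

At 0: s is true, <>p is false, so s -> <>p is false.
  At 0: no accessible worlds, so <>p is false.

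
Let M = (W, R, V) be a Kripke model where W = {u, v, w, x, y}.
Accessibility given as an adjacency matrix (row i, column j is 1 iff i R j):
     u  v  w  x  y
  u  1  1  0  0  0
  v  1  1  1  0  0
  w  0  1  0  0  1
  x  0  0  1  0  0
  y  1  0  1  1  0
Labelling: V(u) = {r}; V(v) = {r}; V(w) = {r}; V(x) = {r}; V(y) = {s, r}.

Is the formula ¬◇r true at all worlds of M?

Let φ = ¬◇r. Evaluate φ at each world:
  u (successors {u, v}): φ is false.
  v (successors {u, v, w}): φ is false.
  w (successors {v, y}): φ is false.
  x (successors {w}): φ is false.
  y (successors {u, w, x}): φ is false.
Detail at u (counterexample):
  At u: ◇r is true, so ¬◇r is false.
    At u: ◇r requires r at some successor in {u, v}.
      r holds at u, so ◇r is true at u.

No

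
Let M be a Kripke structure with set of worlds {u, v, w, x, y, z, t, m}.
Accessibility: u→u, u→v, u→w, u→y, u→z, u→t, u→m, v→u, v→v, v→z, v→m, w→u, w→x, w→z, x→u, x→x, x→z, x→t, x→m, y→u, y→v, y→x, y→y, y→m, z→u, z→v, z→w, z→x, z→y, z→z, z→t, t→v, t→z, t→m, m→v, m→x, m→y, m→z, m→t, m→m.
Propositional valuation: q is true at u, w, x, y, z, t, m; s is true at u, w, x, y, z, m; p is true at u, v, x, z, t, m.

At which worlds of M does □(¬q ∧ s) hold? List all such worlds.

Recall that □ψ holds at a world iff ψ holds at every accessible world, and ◇ψ holds iff ψ holds at some accessible world.
Let φ = □(¬q ∧ s). Evaluate φ at each world:
  u (successors {u, v, w, y, z, t, m}): φ is false.
  v (successors {u, v, z, m}): φ is false.
  w (successors {u, x, z}): φ is false.
  x (successors {u, x, z, t, m}): φ is false.
  y (successors {u, v, x, y, m}): φ is false.
  z (successors {u, v, w, x, y, z, t}): φ is false.
  t (successors {v, z, m}): φ is false.
  m (successors {v, x, y, z, t, m}): φ is false.
For instance, at m:
  At m: □(¬q ∧ s) requires ¬q ∧ s at every successor {v, x, y, z, t, m}.
    ¬q ∧ s fails at v, so □(¬q ∧ s) is false at m.
Satisfying worlds: none.

none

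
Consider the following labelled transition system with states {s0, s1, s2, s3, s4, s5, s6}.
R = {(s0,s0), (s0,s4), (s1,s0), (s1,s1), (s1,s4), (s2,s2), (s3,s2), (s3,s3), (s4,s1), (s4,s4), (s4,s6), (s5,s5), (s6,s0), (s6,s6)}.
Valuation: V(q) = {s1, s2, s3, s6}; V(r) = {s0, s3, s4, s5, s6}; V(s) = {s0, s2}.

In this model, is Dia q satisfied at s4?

Yes

Recall that Dia ψ holds at a world iff ψ holds at some accessible world.
At s4: Dia q requires q at some successor in {s1, s4, s6}.
  q holds at s1, so Dia q is true at s4.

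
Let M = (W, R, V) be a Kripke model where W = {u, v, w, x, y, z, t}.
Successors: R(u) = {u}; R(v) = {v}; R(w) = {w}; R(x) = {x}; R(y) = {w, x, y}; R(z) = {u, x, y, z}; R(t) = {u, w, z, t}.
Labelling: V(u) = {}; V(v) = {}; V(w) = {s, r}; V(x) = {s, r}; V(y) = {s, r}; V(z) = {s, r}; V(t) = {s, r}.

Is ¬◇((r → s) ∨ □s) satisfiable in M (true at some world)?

No

Recall that □ψ holds at a world iff ψ holds at every accessible world, and ◇ψ holds iff ψ holds at some accessible world.
Let φ = ¬◇((r → s) ∨ □s). Evaluate φ at each world:
  u (successors {u}): φ is false.
  v (successors {v}): φ is false.
  w (successors {w}): φ is false.
  x (successors {x}): φ is false.
  y (successors {w, x, y}): φ is false.
  z (successors {u, x, y, z}): φ is false.
  t (successors {u, w, z, t}): φ is false.
For instance, at x:
  At x: ◇((r → s) ∨ □s) is true, so ¬◇((r → s) ∨ □s) is false.
    At x: ◇((r → s) ∨ □s) requires (r → s) ∨ □s at some successor in {x}.
      (r → s) ∨ □s holds at x, so ◇((r → s) ∨ □s) is true at x.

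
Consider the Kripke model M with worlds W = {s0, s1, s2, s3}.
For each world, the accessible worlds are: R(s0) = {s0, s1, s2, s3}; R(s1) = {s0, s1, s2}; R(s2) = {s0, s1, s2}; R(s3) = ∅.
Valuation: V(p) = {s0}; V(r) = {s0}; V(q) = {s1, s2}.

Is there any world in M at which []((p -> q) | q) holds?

Yes

Recall that []ψ holds at a world iff ψ holds at every accessible world, and <>ψ holds iff ψ holds at some accessible world.
Let φ = []((p -> q) | q). Evaluate φ at each world:
  s0 (successors {s0, s1, s2, s3}): φ is false.
  s1 (successors {s0, s1, s2}): φ is false.
  s2 (successors {s0, s1, s2}): φ is false.
  s3 (successors ∅): φ is true.
Detail at s3 (witness):
  At s3: no accessible worlds, so []((p -> q) | q) holds vacuously.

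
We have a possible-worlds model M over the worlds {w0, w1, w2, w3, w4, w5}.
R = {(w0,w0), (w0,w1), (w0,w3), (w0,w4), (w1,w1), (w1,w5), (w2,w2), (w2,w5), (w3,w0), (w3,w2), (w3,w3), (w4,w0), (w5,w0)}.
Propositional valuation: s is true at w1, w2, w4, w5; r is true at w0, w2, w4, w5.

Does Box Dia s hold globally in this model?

Let φ = Box Dia s. Evaluate φ at each world:
  w0 (successors {w0, w1, w3, w4}): φ is false.
  w1 (successors {w1, w5}): φ is false.
  w2 (successors {w2, w5}): φ is false.
  w3 (successors {w0, w2, w3}): φ is true.
  w4 (successors {w0}): φ is true.
  w5 (successors {w0}): φ is true.
Detail at w0 (counterexample):
  At w0: Box Dia s requires Dia s at every successor {w0, w1, w3, w4}.
    Dia s fails at w4, so Box Dia s is false at w0.
      At w4: Dia s requires s at some successor in {w0}.
        At w0: s is false.
      So Dia s is false at w4.

No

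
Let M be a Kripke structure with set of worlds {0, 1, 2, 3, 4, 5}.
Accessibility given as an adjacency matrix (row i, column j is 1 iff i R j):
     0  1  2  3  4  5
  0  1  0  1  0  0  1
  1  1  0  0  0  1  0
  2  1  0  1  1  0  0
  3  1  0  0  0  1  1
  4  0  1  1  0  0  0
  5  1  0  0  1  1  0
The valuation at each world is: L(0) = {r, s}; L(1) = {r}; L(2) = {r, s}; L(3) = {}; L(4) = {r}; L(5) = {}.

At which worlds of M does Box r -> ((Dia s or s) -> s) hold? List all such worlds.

0, 2, 3, 5

Let φ = Box r -> ((Dia s or s) -> s). Evaluate φ at each world:
  0 (successors {0, 2, 5}): φ is true.
  1 (successors {0, 4}): φ is false.
  2 (successors {0, 2, 3}): φ is true.
  3 (successors {0, 4, 5}): φ is true.
  4 (successors {1, 2}): φ is false.
  5 (successors {0, 3, 4}): φ is true.
For instance, at 1:
  At 1: Box r is true, (Dia s or s) -> s is false, so Box r -> ((Dia s or s) -> s) is false.
    At 1: Box r requires r at every successor {0, 4}.
      At 0: r is true.
      At 4: r is true.
    So Box r is true at 1.
    At 1: Dia s or s is true, s is false, so (Dia s or s) -> s is false.
      At 1: Dia s is true, s is false, so Dia s or s is true.
Satisfying worlds: {0, 2, 3, 5}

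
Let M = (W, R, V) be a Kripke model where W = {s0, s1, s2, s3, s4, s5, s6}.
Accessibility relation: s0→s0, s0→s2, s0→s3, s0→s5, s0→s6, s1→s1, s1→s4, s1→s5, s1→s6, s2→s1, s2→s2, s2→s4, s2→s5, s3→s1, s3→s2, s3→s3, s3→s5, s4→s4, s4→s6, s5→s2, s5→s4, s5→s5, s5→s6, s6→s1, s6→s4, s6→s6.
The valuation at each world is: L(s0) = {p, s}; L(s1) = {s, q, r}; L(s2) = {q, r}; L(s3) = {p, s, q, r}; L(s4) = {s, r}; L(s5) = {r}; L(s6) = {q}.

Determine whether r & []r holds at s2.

Yes

Recall that []ψ holds at a world iff ψ holds at every accessible world, and <>ψ holds iff ψ holds at some accessible world.
At s2: r is true, []r is true, so r & []r is true.
  At s2: []r requires r at every successor {s1, s2, s4, s5}.
    At s1: r is true.
    At s2: r is true.
    At s4: r is true.
    At s5: r is true.
  So []r is true at s2.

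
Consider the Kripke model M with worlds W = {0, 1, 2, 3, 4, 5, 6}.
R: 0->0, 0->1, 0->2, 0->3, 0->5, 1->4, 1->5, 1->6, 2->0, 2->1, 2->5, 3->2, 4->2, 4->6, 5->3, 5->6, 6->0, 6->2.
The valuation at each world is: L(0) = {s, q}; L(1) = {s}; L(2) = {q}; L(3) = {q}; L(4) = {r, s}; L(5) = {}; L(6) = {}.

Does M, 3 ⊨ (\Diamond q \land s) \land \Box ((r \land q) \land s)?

Recall that \Box ψ holds at a world iff ψ holds at every accessible world, and \Diamond ψ holds iff ψ holds at some accessible world.
At 3: \Diamond q \land s is false, \Box ((r \land q) \land s) is false, so (\Diamond q \land s) \land \Box ((r \land q) \land s) is false.
  At 3: \Diamond q is true, s is false, so \Diamond q \land s is false.
    At 3: \Diamond q requires q at some successor in {2}.
      q holds at 2, so \Diamond q is true at 3.
  At 3: \Box ((r \land q) \land s) requires (r \land q) \land s at every successor {2}.
    (r \land q) \land s fails at 2, so \Box ((r \land q) \land s) is false at 3.

No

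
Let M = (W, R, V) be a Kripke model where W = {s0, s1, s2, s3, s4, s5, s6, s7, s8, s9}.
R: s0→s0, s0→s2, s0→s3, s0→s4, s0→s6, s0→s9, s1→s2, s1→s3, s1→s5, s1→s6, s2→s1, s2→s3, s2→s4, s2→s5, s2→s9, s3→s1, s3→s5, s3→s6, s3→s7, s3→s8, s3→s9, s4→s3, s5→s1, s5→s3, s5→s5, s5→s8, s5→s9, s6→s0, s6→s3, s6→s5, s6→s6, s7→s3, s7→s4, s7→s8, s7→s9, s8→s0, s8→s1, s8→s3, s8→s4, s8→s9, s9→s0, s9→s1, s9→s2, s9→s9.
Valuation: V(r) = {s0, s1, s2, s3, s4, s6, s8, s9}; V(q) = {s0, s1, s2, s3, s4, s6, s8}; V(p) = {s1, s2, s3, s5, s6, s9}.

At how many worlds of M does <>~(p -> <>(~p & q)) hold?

5

Recall that <>ψ holds at a world iff ψ holds at some accessible world.
Let φ = <>~(p -> <>(~p & q)). Evaluate φ at each world:
  s0 (successors {s0, s2, s3, s4, s6, s9}): φ is false.
  s1 (successors {s2, s3, s5, s6}): φ is false.
  s2 (successors {s1, s3, s4, s5, s9}): φ is true.
  s3 (successors {s1, s5, s6, s7, s8, s9}): φ is true.
  s4 (successors {s3}): φ is false.
  s5 (successors {s1, s3, s5, s8, s9}): φ is true.
  s6 (successors {s0, s3, s5, s6}): φ is false.
  s7 (successors {s3, s4, s8, s9}): φ is false.
  s8 (successors {s0, s1, s3, s4, s9}): φ is true.
  s9 (successors {s0, s1, s2, s9}): φ is true.
For instance, at s1:
  At s1: <>~(p -> <>(~p & q)) requires ~(p -> <>(~p & q)) at some successor in {s2, s3, s5, s6}.
    At s2: ~(p -> <>(~p & q)) is false.
    At s3: ~(p -> <>(~p & q)) is false.
    At s5: ~(p -> <>(~p & q)) is false.
    At s6: ~(p -> <>(~p & q)) is false.
  So <>~(p -> <>(~p & q)) is false at s1.
Satisfying worlds: {s2, s3, s5, s8, s9}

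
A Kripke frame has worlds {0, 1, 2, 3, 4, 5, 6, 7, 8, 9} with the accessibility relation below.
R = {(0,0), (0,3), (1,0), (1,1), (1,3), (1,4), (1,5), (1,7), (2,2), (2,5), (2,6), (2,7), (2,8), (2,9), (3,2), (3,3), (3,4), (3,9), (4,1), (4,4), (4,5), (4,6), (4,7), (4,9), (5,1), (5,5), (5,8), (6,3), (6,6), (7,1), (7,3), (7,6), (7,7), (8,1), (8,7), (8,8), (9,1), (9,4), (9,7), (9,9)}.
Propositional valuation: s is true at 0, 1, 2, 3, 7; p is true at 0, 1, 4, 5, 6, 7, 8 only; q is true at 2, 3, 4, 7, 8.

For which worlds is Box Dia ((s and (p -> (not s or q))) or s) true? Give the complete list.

0, 1, 2, 3, 4, 5, 6, 7, 8, 9

Recall that Box ψ holds at a world iff ψ holds at every accessible world, and Dia ψ holds iff ψ holds at some accessible world.
Let φ = Box Dia ((s and (p -> (not s or q))) or s). Evaluate φ at each world:
  0 (successors {0, 3}): φ is true.
  1 (successors {0, 1, 3, 4, 5, 7}): φ is true.
  2 (successors {2, 5, 6, 7, 8, 9}): φ is true.
  3 (successors {2, 3, 4, 9}): φ is true.
  4 (successors {1, 4, 5, 6, 7, 9}): φ is true.
  5 (successors {1, 5, 8}): φ is true.
  6 (successors {3, 6}): φ is true.
  7 (successors {1, 3, 6, 7}): φ is true.
  8 (successors {1, 7, 8}): φ is true.
  9 (successors {1, 4, 7, 9}): φ is true.
For instance, at 1:
  At 1: Box Dia ((s and (p -> (not s or q))) or s) requires Dia ((s and (p -> (not s or q))) or s) at every successor {0, 1, 3, 4, 5, 7}.
    At 0: Dia ((s and (p -> (not s or q))) or s) is true.
    At 1: Dia ((s and (p -> (not s or q))) or s) is true.
    At 3: Dia ((s and (p -> (not s or q))) or s) is true.
    At 4: Dia ((s and (p -> (not s or q))) or s) is true.
    At 5: Dia ((s and (p -> (not s or q))) or s) is true.
    At 7: Dia ((s and (p -> (not s or q))) or s) is true.
  So Box Dia ((s and (p -> (not s or q))) or s) is true at 1.
Satisfying worlds: {0, 1, 2, 3, 4, 5, 6, 7, 8, 9}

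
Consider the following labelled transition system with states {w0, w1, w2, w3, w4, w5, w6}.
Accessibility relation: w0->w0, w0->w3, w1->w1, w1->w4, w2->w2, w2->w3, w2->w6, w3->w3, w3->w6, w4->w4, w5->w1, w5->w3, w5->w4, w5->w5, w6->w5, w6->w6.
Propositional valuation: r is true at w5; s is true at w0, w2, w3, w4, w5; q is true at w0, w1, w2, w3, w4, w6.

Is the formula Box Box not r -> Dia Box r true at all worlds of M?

Recall that Box ψ holds at a world iff ψ holds at every accessible world, and Dia ψ holds iff ψ holds at some accessible world.
Let φ = Box Box not r -> Dia Box r. Evaluate φ at each world:
  w0 (successors {w0, w3}): φ is false.
  w1 (successors {w1, w4}): φ is false.
  w2 (successors {w2, w3, w6}): φ is true.
  w3 (successors {w3, w6}): φ is true.
  w4 (successors {w4}): φ is false.
  w5 (successors {w1, w3, w4, w5}): φ is true.
  w6 (successors {w5, w6}): φ is true.
Detail at w0 (counterexample):
  At w0: Box Box not r is true, Dia Box r is false, so Box Box not r -> Dia Box r is false.
    At w0: Box Box not r requires Box not r at every successor {w0, w3}.
      At w0: Box not r is true.
      At w3: Box not r is true.
    So Box Box not r is true at w0.
    At w0: Dia Box r requires Box r at some successor in {w0, w3}.
      At w0: Box r is false.
      At w3: Box r is false.
    So Dia Box r is false at w0.

No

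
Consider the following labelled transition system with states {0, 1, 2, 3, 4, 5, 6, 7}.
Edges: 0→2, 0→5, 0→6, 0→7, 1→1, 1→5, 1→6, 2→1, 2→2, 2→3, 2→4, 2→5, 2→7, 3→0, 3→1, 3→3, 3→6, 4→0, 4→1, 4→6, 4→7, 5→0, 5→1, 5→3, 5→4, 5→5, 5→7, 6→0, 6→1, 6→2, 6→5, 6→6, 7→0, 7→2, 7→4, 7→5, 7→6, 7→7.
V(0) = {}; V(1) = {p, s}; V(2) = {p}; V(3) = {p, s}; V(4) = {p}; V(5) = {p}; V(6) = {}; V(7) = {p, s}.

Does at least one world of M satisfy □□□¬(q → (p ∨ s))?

Let φ = □□□¬(q → (p ∨ s)). Evaluate φ at each world:
  0 (successors {2, 5, 6, 7}): φ is false.
  1 (successors {1, 5, 6}): φ is false.
  2 (successors {1, 2, 3, 4, 5, 7}): φ is false.
  3 (successors {0, 1, 3, 6}): φ is false.
  4 (successors {0, 1, 6, 7}): φ is false.
  5 (successors {0, 1, 3, 4, 5, 7}): φ is false.
  6 (successors {0, 1, 2, 5, 6}): φ is false.
  7 (successors {0, 2, 4, 5, 6, 7}): φ is false.
For instance, at 7:
  At 7: □□□¬(q → (p ∨ s)) requires □□¬(q → (p ∨ s)) at every successor {0, 2, 4, 5, 6, 7}.
    □□¬(q → (p ∨ s)) fails at 0, so □□□¬(q → (p ∨ s)) is false at 7.
      At 0: □□¬(q → (p ∨ s)) requires □¬(q → (p ∨ s)) at every successor {2, 5, 6, 7}.
        □¬(q → (p ∨ s)) fails at 2, so □□¬(q → (p ∨ s)) is false at 0.

No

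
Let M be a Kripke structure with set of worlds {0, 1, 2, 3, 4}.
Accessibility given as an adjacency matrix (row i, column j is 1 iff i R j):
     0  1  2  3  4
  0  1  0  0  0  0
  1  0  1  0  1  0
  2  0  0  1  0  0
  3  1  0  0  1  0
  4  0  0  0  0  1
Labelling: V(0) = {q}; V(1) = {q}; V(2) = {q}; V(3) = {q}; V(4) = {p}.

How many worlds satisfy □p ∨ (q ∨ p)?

5

Let φ = □p ∨ (q ∨ p). Evaluate φ at each world:
  0 (successors {0}): φ is true.
  1 (successors {1, 3}): φ is true.
  2 (successors {2}): φ is true.
  3 (successors {0, 3}): φ is true.
  4 (successors {4}): φ is true.
For instance, at 2:
  At 2: □p is false, q ∨ p is true, so □p ∨ (q ∨ p) is true.
    At 2: □p requires p at every successor {2}.
      p fails at 2, so □p is false at 2.
Satisfying worlds: {0, 1, 2, 3, 4}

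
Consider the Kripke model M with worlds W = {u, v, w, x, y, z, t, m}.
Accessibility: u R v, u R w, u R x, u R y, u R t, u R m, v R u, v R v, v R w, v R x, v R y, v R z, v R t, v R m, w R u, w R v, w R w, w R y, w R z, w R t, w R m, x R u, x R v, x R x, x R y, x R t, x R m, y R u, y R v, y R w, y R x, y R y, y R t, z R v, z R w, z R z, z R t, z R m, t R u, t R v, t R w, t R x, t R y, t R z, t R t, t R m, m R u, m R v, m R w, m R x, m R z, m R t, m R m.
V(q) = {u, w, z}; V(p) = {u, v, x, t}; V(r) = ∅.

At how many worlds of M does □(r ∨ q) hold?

0

Let φ = □(r ∨ q). Evaluate φ at each world:
  u (successors {v, w, x, y, t, m}): φ is false.
  v (successors {u, v, w, x, y, z, t, m}): φ is false.
  w (successors {u, v, w, y, z, t, m}): φ is false.
  x (successors {u, v, x, y, t, m}): φ is false.
  y (successors {u, v, w, x, y, t}): φ is false.
  z (successors {v, w, z, t, m}): φ is false.
  t (successors {u, v, w, x, y, z, t, m}): φ is false.
  m (successors {u, v, w, x, z, t, m}): φ is false.
For instance, at z:
  At z: □(r ∨ q) requires r ∨ q at every successor {v, w, z, t, m}.
    r ∨ q fails at v, so □(r ∨ q) is false at z.
Satisfying worlds: none.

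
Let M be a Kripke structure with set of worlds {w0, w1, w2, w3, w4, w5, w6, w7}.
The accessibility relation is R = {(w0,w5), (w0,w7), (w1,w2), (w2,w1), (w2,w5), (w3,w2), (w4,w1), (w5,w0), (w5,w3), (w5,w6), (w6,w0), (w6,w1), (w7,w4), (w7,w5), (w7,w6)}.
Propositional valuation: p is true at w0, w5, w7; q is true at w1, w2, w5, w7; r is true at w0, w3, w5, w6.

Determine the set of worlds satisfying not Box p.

Let φ = not Box p. Evaluate φ at each world:
  w0 (successors {w5, w7}): φ is false.
  w1 (successors {w2}): φ is true.
  w2 (successors {w1, w5}): φ is true.
  w3 (successors {w2}): φ is true.
  w4 (successors {w1}): φ is true.
  w5 (successors {w0, w3, w6}): φ is true.
  w6 (successors {w0, w1}): φ is true.
  w7 (successors {w4, w5, w6}): φ is true.
For instance, at w2:
  At w2: Box p is false, so not Box p is true.
    At w2: Box p requires p at every successor {w1, w5}.
      p fails at w1, so Box p is false at w2.
Satisfying worlds: {w1, w2, w3, w4, w5, w6, w7}

w1, w2, w3, w4, w5, w6, w7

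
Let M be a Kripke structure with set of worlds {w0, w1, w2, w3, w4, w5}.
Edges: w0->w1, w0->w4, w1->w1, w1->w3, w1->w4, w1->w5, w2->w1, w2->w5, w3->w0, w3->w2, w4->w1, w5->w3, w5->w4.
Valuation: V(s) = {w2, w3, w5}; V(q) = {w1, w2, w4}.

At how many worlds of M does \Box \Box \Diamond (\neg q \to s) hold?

Recall that \Box ψ holds at a world iff ψ holds at every accessible world, and \Diamond ψ holds iff ψ holds at some accessible world.
Let φ = \Box \Box \Diamond (\neg q \to s). Evaluate φ at each world:
  w0 (successors {w1, w4}): φ is true.
  w1 (successors {w1, w3, w4, w5}): φ is true.
  w2 (successors {w1, w5}): φ is true.
  w3 (successors {w0, w2}): φ is true.
  w4 (successors {w1}): φ is true.
  w5 (successors {w3, w4}): φ is true.
For instance, at w2:
  At w2: \Box \Box \Diamond (\neg q \to s) requires \Box \Diamond (\neg q \to s) at every successor {w1, w5}.
      At w1: \Box \Diamond (\neg q \to s) requires \Diamond (\neg q \to s) at every successor {w1, w3, w4, w5}.
        At w1: \Diamond (\neg q \to s) is true.
        At w3: \Diamond (\neg q \to s) is true.
        At w4: \Diamond (\neg q \to s) is true.
        At w5: \Diamond (\neg q \to s) is true.
      So \Box \Diamond (\neg q \to s) is true at w1.
      At w5: \Box \Diamond (\neg q \to s) requires \Diamond (\neg q \to s) at every successor {w3, w4}.
        At w3: \Diamond (\neg q \to s) is true.
        At w4: \Diamond (\neg q \to s) is true.
      So \Box \Diamond (\neg q \to s) is true at w5.
  So \Box \Box \Diamond (\neg q \to s) is true at w2.
Satisfying worlds: {w0, w1, w2, w3, w4, w5}

6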